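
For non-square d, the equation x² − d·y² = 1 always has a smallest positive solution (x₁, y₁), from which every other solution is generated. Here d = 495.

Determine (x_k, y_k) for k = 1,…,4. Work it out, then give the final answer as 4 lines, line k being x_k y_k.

89 4
15841 712
2819609 126732
501874561 22557584

d=495: √d = [22; 4,44] (ℓ=2, even), read p_1/q_1
a_0=22:  p_0=22·1+0=22,  q_0=22·0+1=1
a_1=4:  p_1=4·22+1=89,  q_1=4·1+0=4
→ (89, 4).  Check: 89²=7921, 495·4²=7920, difference 1.
(89+4√495)^2 = 15841 + 712√495
(89+4√495)^3 = 2819609 + 126732√495
(89+4√495)^4 = 501874561 + 22557584√495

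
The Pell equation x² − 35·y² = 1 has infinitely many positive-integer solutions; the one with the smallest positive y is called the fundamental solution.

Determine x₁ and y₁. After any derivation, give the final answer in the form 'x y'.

6 1

√35 = [5; 1,10, …], period ℓ=2 (even) → k=1
step 0: (5, 1)  from 5·(1,0) + (0,1)
step 1: (6, 1)  from 1·(5,1) + (1,0)
fundamental: x₁=6, y₁=1  (since 36 − 35·1 = 1)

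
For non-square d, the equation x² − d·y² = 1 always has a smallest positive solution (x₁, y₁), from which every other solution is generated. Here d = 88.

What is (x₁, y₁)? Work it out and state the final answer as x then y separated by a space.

√88 → a₀=9, period (2,1,1,1,2,18); ℓ=6 even so k=5
i=0: a=9 ⇒ p=9, q=1
…
i=2: a=1 ⇒ p=28, q=3
i=3: a=1 ⇒ p=47, q=5
i=4: a=1 ⇒ p=75, q=8
i=5: a=2 ⇒ p=197, q=21
fundamental: x₁=197, y₁=21  (since 38809 − 88·441 = 1)

197 21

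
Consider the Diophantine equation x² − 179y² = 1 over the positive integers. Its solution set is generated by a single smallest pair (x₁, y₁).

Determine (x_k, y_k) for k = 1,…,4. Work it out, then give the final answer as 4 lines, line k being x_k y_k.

[13; 2,1,1,1,3,…,1,2,26] for √179; ℓ=14 ⇒ convergent index 13
k=0  a_k=13  p_k/q_k = 13/1
k=1  a_k=2  p_k/q_k = 27/2
k=2  a_k=1  p_k/q_k = 40/3
k=3  a_k=1  p_k/q_k = 67/5
k=4  a_k=1  p_k/q_k = 107/8
k=5  a_k=3  p_k/q_k = 388/29
k=6  a_k=5  p_k/q_k = 2047/153
k=7  a_k=13  p_k/q_k = 26999/2018
…
k=11  a_k=1  p_k/q_k = 1013292/75737
k=12  a_k=1  p_k/q_k = 1588459/118727
k=13  a_k=2  p_k/q_k = 4190210/313191
(x₁, y₁) = (4190210, 313191);  4190210² − 179·313191² = 1 ✓
k=2:  x_2 = 4190210·4190210+179·313191·313191 = 35115719688199,  y_2 = 4190210·313191+313191·4190210 = 2624672120220
k=3:  x_3 = 4190210·35115719688199+179·313191·2624672120220 = 294284479589372473370,  y_3 = 4190210·2624672120220+313191·35115719688199 = 21995854729733779209
k=4:  x_4 = 4190210·294284479589372473370+179·313191·21995854729733779209 = 2466227538440333747559727201,  y_4 = 4190210·21995854729733779209+313191·294284479589372473370 = 184334500894152933286567560

4190210 313191
35115719688199 2624672120220
294284479589372473370 21995854729733779209
2466227538440333747559727201 184334500894152933286567560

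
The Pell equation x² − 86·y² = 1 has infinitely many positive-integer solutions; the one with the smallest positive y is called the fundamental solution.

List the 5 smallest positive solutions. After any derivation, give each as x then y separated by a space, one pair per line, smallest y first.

√86 → a₀=9, period (3,1,1,1,8,1,1,1,3,18); ℓ=10 even so k=9
k=0  a_k=9  p_k/q_k = 9/1
k=1  a_k=3  p_k/q_k = 28/3
k=2  a_k=1  p_k/q_k = 37/4
k=3  a_k=1  p_k/q_k = 65/7
k=4  a_k=1  p_k/q_k = 102/11
k=5  a_k=8  p_k/q_k = 881/95
k=6  a_k=1  p_k/q_k = 983/106
…
k=8  a_k=1  p_k/q_k = 2847/307
k=9  a_k=3  p_k/q_k = 10405/1122
fundamental: x₁=10405, y₁=1122  (since 108264025 − 86·1258884 = 1)
n=2: (10405,1122)∘(10405,1122) = (10405·10405+86·1122·1122, 10405·1122+1122·10405) = (216528049,23348820)
n=3: (216528049,23348820)∘(10405,1122) = (10405·216528049+86·1122·23348820, 10405·23348820+1122·216528049) = (4505948689285,485888943078)
n=4: (4505948689285,485888943078)∘(10405,1122) = (10405·4505948689285+86·1122·485888943078, 10405·485888943078+1122·4505948689285) = (93768792007492801,10111348882104360)
n=5: (93768792007492801,10111348882104360)∘(10405,1122) = (10405·93768792007492801+86·1122·10111348882104360, 10405·10111348882104360+1122·93768792007492801) = (1951328557169976499525,210417169750702788522)

10405 1122
216528049 23348820
4505948689285 485888943078
93768792007492801 10111348882104360
1951328557169976499525 210417169750702788522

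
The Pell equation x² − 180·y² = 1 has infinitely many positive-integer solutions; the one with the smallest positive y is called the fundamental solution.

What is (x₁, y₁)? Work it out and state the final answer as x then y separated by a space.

161 12

√180 → a₀=13, period (2,2,2,26); ℓ=4 even so k=3
step 0: (13, 1)  from 13·(1,0) + (0,1)
step 1: (27, 2)  from 2·(13,1) + (1,0)
step 2: (67, 5)  from 2·(27,2) + (13,1)
step 3: (161, 12)  from 2·(67,5) + (27,2)
(x₁, y₁) = (161, 12);  161² − 180·12² = 1 ✓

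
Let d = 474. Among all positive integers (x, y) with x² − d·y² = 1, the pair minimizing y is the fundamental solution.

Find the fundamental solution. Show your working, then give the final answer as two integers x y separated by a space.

193549 8890

d=474: √d = [21; 1,3,2,1,1,…,3,1,42] (ℓ=14, even), read p_13/q_13
step 0: (21, 1)  from 21·(1,0) + (0,1)
…
step 2: (87, 4)  from 3·(22,1) + (21,1)
step 3: (196, 9)  from 2·(87,4) + (22,1)
…
step 5: (479, 22)  from 1·(283,13) + (196,9)
…
step 9: (10864, 499)  from 1·(5813,267) + (5051,232)
step 10: (16677, 766)  from 1·(10864,499) + (5813,267)
…
step 12: (149331, 6859)  from 3·(44218,2031) + (16677,766)
step 13: (193549, 8890)  from 1·(149331,6859) + (44218,2031)
(x₁, y₁) = (193549, 8890);  193549² − 474·8890² = 1 ✓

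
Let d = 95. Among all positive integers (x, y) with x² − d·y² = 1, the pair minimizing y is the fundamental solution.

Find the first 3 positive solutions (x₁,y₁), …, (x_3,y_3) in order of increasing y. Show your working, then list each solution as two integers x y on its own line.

√95 = [9; 1,2,1,18, …], period ℓ=4 (even) → k=3
i=0: a=9 ⇒ p=9, q=1
i=1: a=1 ⇒ p=10, q=1
i=2: a=2 ⇒ p=29, q=3
i=3: a=1 ⇒ p=39, q=4
(x₁, y₁) = (39, 4);  39² − 95·4² = 1 ✓
n=2: (39,4)∘(39,4) = (39·39+95·4·4, 39·4+4·39) = (3041,312)
n=3: (3041,312)∘(39,4) = (39·3041+95·4·312, 39·312+4·3041) = (237159,24332)

39 4
3041 312
237159 24332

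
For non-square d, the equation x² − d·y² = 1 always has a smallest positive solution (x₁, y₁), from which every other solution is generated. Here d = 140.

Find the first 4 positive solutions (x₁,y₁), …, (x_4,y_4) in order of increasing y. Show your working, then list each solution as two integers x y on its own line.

[11; 1,4,1,22] for √140; ℓ=4 ⇒ convergent index 3
step 0: (11, 1)  from 11·(1,0) + (0,1)
step 1: (12, 1)  from 1·(11,1) + (1,0)
step 2: (59, 5)  from 4·(12,1) + (11,1)
step 3: (71, 6)  from 1·(59,5) + (12,1)
→ (71, 6).  Check: 71²=5041, 140·6²=5040, difference 1.
k=2:  x_2 = 71·71+140·6·6 = 10081,  y_2 = 71·6+6·71 = 852
k=3:  x_3 = 71·10081+140·6·852 = 1431431,  y_3 = 71·852+6·10081 = 120978
k=4:  x_4 = 71·1431431+140·6·120978 = 203253121,  y_4 = 71·120978+6·1431431 = 17178024

71 6
10081 852
1431431 120978
203253121 17178024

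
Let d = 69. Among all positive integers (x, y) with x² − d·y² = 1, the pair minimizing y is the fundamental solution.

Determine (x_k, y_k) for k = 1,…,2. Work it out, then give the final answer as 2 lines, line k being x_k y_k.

7775 936
120901249 14554800

√69 = [8; 3,3,1,4,1,3,3,16, …], period ℓ=8 (even) → k=7
k=0  a_k=8  p_k/q_k = 8/1
k=1  a_k=3  p_k/q_k = 25/3
k=2  a_k=3  p_k/q_k = 83/10
k=3  a_k=1  p_k/q_k = 108/13
k=4  a_k=4  p_k/q_k = 515/62
…
k=6  a_k=3  p_k/q_k = 2384/287
k=7  a_k=3  p_k/q_k = 7775/936
fundamental: x₁=7775, y₁=936  (since 60450625 − 69·876096 = 1)
k=2:  x_2 = 7775·7775+69·936·936 = 120901249,  y_2 = 7775·936+936·7775 = 14554800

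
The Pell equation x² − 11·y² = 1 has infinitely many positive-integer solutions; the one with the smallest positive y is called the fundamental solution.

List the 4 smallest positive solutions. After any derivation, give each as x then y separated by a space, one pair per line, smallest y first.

√11 → a₀=3, period (3,6); ℓ=2 even so k=1
a_0=3:  p_0=3·1+0=3,  q_0=3·0+1=1
a_1=3:  p_1=3·3+1=10,  q_1=3·1+0=3
→ (10, 3).  Check: 10²=100, 11·3²=99, difference 1.
n=2: (10,3)∘(10,3) = (10·10+11·3·3, 10·3+3·10) = (199,60)
n=3: (199,60)∘(10,3) = (10·199+11·3·60, 10·60+3·199) = (3970,1197)
n=4: (3970,1197)∘(10,3) = (10·3970+11·3·1197, 10·1197+3·3970) = (79201,23880)

10 3
199 60
3970 1197
79201 23880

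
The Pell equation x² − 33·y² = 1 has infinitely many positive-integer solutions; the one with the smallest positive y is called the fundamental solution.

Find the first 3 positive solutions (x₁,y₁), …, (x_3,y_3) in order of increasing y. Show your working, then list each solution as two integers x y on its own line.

23 4
1057 184
48599 8460

√33 = [5; 1,2,1,10, …], period ℓ=4 (even) → k=3
i=0: a=5 ⇒ p=5, q=1
i=1: a=1 ⇒ p=6, q=1
i=2: a=2 ⇒ p=17, q=3
i=3: a=1 ⇒ p=23, q=4
→ (23, 4).  Check: 23²=529, 33·4²=528, difference 1.
k=2:  x_2 = 23·23+33·4·4 = 1057,  y_2 = 23·4+4·23 = 184
k=3:  x_3 = 23·1057+33·4·184 = 48599,  y_3 = 23·184+4·1057 = 8460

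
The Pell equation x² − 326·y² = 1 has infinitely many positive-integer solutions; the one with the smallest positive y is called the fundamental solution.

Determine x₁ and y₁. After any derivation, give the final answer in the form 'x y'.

325 18

[18; 18,36] for √326; ℓ=2 ⇒ convergent index 1
a_0=18:  p_0=18·1+0=18,  q_0=18·0+1=1
a_1=18:  p_1=18·18+1=325,  q_1=18·1+0=18
(x₁, y₁) = (325, 18);  325² − 326·18² = 1 ✓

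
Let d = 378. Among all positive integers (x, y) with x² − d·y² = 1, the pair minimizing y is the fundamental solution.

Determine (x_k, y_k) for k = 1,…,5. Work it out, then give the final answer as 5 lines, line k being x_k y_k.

√378 = [19; 2,3,1,4,1,3,2,38, …], period ℓ=8 (even) → k=7
k=0  a_k=19  p_k/q_k = 19/1
k=1  a_k=2  p_k/q_k = 39/2
k=2  a_k=3  p_k/q_k = 136/7
k=3  a_k=1  p_k/q_k = 175/9
k=4  a_k=4  p_k/q_k = 836/43
…
k=6  a_k=3  p_k/q_k = 3869/199
k=7  a_k=2  p_k/q_k = 8749/450
(x₁, y₁) = (8749, 450);  8749² − 378·450² = 1 ✓
n=2: (8749,450)∘(8749,450) = (8749·8749+378·450·450, 8749·450+450·8749) = (153090001,7874100)
n=3: (153090001,7874100)∘(8749,450) = (8749·153090001+378·450·7874100, 8749·7874100+450·153090001) = (2678768828749,137781001350)
n=4: (2678768828749,137781001350)∘(8749,450) = (8749·2678768828749+378·450·137781001350, 8749·137781001350+450·2678768828749) = (46873096812360001,2410891953748200)
n=5: (46873096812360001,2410891953748200)∘(8749,450) = (8749·46873096812360001+378·450·2410891953748200, 8749·2410891953748200+450·46873096812360001) = (820185445343906468749,42185787268905002250)

8749 450
153090001 7874100
2678768828749 137781001350
46873096812360001 2410891953748200
820185445343906468749 42185787268905002250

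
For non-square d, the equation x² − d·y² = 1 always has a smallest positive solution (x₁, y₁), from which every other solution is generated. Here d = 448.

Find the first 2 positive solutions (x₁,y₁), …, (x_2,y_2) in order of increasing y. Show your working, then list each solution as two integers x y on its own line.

[21; 6,42] for √448; ℓ=2 ⇒ convergent index 1
i=0: a=21 ⇒ p=21, q=1
i=1: a=6 ⇒ p=127, q=6
(x₁, y₁) = (127, 6);  127² − 448·6² = 1 ✓
(x_2, y_2) = (127·127 + 448·6·6, 127·6 + 6·127) = (32257, 1524)

127 6
32257 1524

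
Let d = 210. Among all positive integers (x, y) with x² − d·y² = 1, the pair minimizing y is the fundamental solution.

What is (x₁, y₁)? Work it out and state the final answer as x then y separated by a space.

29 2

√210 = [14; 2,28, …], period ℓ=2 (even) → k=1
i=0: a=14 ⇒ p=14, q=1
i=1: a=2 ⇒ p=29, q=2
(x₁, y₁) = (29, 2);  29² − 210·2² = 1 ✓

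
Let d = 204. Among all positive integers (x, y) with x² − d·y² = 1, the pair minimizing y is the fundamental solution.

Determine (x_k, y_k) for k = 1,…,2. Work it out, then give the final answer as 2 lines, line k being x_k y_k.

4999 350
49980001 3499300

√204 → a₀=14, period (3,1,1,6,1,1,3,28); ℓ=8 even so k=7
k=0  a_k=14  p_k/q_k = 14/1
…
k=2  a_k=1  p_k/q_k = 57/4
k=3  a_k=1  p_k/q_k = 100/7
k=4  a_k=6  p_k/q_k = 657/46
…
k=6  a_k=1  p_k/q_k = 1414/99
k=7  a_k=3  p_k/q_k = 4999/350
fundamental: x₁=4999, y₁=350  (since 24990001 − 204·122500 = 1)
k=2:  x_2 = 4999·4999+204·350·350 = 49980001,  y_2 = 4999·350+350·4999 = 3499300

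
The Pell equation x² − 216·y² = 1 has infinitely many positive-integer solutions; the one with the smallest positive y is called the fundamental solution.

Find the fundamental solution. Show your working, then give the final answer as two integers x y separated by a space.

√216 = [14; 1,2,3,2,1,28, …], period ℓ=6 (even) → k=5
a_0=14:  p_0=14·1+0=14,  q_0=14·0+1=1
a_1=1:  p_1=1·14+1=15,  q_1=1·1+0=1
a_2=2:  p_2=2·15+14=44,  q_2=2·1+1=3
…
a_4=2:  p_4=2·147+44=338,  q_4=2·10+3=23
a_5=1:  p_5=1·338+147=485,  q_5=1·23+10=33
→ (485, 33).  Check: 485²=235225, 216·33²=235224, difference 1.

485 33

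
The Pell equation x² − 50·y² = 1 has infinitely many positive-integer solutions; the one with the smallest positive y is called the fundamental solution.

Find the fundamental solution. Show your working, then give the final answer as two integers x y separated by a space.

99 14

d=50: √d = [7; 14] (ℓ=1, odd), read p_1/q_1
a_0=7:  p_0=7·1+0=7,  q_0=7·0+1=1
a_1=14:  p_1=14·7+1=99,  q_1=14·1+0=14
→ (99, 14).  Check: 99²=9801, 50·14²=9800, difference 1.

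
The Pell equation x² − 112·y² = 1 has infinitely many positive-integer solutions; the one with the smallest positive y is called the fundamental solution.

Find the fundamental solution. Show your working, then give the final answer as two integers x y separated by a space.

127 12

√112 = [10; 1,1,2,1,1,20, …], period ℓ=6 (even) → k=5
i=0: a=10 ⇒ p=10, q=1
i=1: a=1 ⇒ p=11, q=1
i=2: a=1 ⇒ p=21, q=2
…
i=4: a=1 ⇒ p=74, q=7
i=5: a=1 ⇒ p=127, q=12
fundamental: x₁=127, y₁=12  (since 16129 − 112·144 = 1)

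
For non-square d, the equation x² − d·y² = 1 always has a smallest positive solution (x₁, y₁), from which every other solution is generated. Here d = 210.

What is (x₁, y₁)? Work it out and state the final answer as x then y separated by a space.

√210 = [14; 2,28, …], period ℓ=2 (even) → k=1
k=0  a_k=14  p_k/q_k = 14/1
k=1  a_k=2  p_k/q_k = 29/2
(x₁, y₁) = (29, 2);  29² − 210·2² = 1 ✓

29 2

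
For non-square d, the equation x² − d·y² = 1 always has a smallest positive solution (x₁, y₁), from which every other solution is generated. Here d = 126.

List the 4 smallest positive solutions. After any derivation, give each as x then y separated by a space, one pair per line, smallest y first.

[11; 4,2,4,22] for √126; ℓ=4 ⇒ convergent index 3
k=0  a_k=11  p_k/q_k = 11/1
k=1  a_k=4  p_k/q_k = 45/4
k=2  a_k=2  p_k/q_k = 101/9
k=3  a_k=4  p_k/q_k = 449/40
(x₁, y₁) = (449, 40);  449² − 126·40² = 1 ✓
(x_2, y_2) = (449·449 + 126·40·40, 449·40 + 40·449) = (403201, 35920)
(x_3, y_3) = (449·403201 + 126·40·35920, 449·35920 + 40·403201) = (362074049, 32256120)
(x_4, y_4) = (449·362074049 + 126·40·32256120, 449·32256120 + 40·362074049) = (325142092801, 28965959840)

449 40
403201 35920
362074049 32256120
325142092801 28965959840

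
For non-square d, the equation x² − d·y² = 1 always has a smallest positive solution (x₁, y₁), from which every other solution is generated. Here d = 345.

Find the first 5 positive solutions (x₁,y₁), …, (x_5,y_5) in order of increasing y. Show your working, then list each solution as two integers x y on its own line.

6761 364
91422241 4922008
1236211536041 66555391812
16716052298924161 899962003159856
226034457949840969001 12169286140172181020

d=345: √d = [18; 1,1,2,1,6,1,2,1,1,36] (ℓ=10, even), read p_9/q_9
step 0: (18, 1)  from 18·(1,0) + (0,1)
step 1: (19, 1)  from 1·(18,1) + (1,0)
…
step 4: (130, 7)  from 1·(93,5) + (37,2)
step 5: (873, 47)  from 6·(130,7) + (93,5)
…
step 8: (3882, 209)  from 1·(2879,155) + (1003,54)
step 9: (6761, 364)  from 1·(3882,209) + (2879,155)
fundamental: x₁=6761, y₁=364  (since 45711121 − 345·132496 = 1)
(6761+364√345)^2 = 91422241 + 4922008√345
(6761+364√345)^3 = 1236211536041 + 66555391812√345
(6761+364√345)^4 = 16716052298924161 + 899962003159856√345
(6761+364√345)^5 = 226034457949840969001 + 12169286140172181020√345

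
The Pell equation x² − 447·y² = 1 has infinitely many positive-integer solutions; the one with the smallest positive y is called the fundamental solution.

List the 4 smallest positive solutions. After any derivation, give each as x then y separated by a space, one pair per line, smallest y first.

d=447: √d = [21; 7,42] (ℓ=2, even), read p_1/q_1
a_0=21:  p_0=21·1+0=21,  q_0=21·0+1=1
a_1=7:  p_1=7·21+1=148,  q_1=7·1+0=7
(x₁, y₁) = (148, 7);  148² − 447·7² = 1 ✓
(x_2, y_2) = (148·148 + 447·7·7, 148·7 + 7·148) = (43807, 2072)
(x_3, y_3) = (148·43807 + 447·7·2072, 148·2072 + 7·43807) = (12966724, 613305)
(x_4, y_4) = (148·12966724 + 447·7·613305, 148·613305 + 7·12966724) = (3838106497, 181536208)

148 7
43807 2072
12966724 613305
3838106497 181536208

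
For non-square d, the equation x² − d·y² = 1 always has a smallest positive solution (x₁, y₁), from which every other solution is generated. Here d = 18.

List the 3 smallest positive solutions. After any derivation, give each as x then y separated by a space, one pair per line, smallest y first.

d=18: √d = [4; 4,8] (ℓ=2, even), read p_1/q_1
i=0: a=4 ⇒ p=4, q=1
i=1: a=4 ⇒ p=17, q=4
fundamental: x₁=17, y₁=4  (since 289 − 18·16 = 1)
k=2:  x_2 = 17·17+18·4·4 = 577,  y_2 = 17·4+4·17 = 136
k=3:  x_3 = 17·577+18·4·136 = 19601,  y_3 = 17·136+4·577 = 4620

17 4
577 136
19601 4620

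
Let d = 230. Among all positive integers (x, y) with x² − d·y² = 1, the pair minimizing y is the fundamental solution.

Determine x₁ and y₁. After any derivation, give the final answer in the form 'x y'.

d=230: √d = [15; 6,30] (ℓ=2, even), read p_1/q_1
a_0=15:  p_0=15·1+0=15,  q_0=15·0+1=1
a_1=6:  p_1=6·15+1=91,  q_1=6·1+0=6
fundamental: x₁=91, y₁=6  (since 8281 − 230·36 = 1)

91 6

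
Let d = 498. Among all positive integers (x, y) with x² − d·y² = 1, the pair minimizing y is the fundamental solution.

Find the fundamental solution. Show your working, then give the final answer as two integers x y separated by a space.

179777 8056

√498 → a₀=22, period (3,6,22,6,3,44); ℓ=6 even so k=5
i=0: a=22 ⇒ p=22, q=1
i=1: a=3 ⇒ p=67, q=3
i=2: a=6 ⇒ p=424, q=19
i=3: a=22 ⇒ p=9395, q=421
i=4: a=6 ⇒ p=56794, q=2545
i=5: a=3 ⇒ p=179777, q=8056
(x₁, y₁) = (179777, 8056);  179777² − 498·8056² = 1 ✓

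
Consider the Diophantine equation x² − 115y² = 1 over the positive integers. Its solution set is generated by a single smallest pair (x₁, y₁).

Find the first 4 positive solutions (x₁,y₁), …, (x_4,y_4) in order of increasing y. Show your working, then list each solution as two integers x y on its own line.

√115 → a₀=10, period (1,2,1,1,1,1,1,2,1,20); ℓ=10 even so k=9
i=0: a=10 ⇒ p=10, q=1
…
i=2: a=2 ⇒ p=32, q=3
i=3: a=1 ⇒ p=43, q=4
i=4: a=1 ⇒ p=75, q=7
i=5: a=1 ⇒ p=118, q=11
…
i=7: a=1 ⇒ p=311, q=29
i=8: a=2 ⇒ p=815, q=76
i=9: a=1 ⇒ p=1126, q=105
fundamental: x₁=1126, y₁=105  (since 1267876 − 115·11025 = 1)
(1126+105√115)^2 = 2535751 + 236460√115
(1126+105√115)^3 = 5710510126 + 532507815√115
(1126+105√115)^4 = 12860066268001 + 1199207362920√115

1126 105
2535751 236460
5710510126 532507815
12860066268001 1199207362920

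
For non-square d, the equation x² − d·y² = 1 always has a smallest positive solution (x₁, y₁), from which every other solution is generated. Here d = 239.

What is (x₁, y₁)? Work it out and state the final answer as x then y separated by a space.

d=239: √d = [15; 2,5,1,2,4,15,4,2,1,5,2,30] (ℓ=12, even), read p_11/q_11
k=0  a_k=15  p_k/q_k = 15/1
k=1  a_k=2  p_k/q_k = 31/2
k=2  a_k=5  p_k/q_k = 170/11
…
k=4  a_k=2  p_k/q_k = 572/37
k=5  a_k=4  p_k/q_k = 2489/161
…
k=7  a_k=4  p_k/q_k = 154117/9969
k=8  a_k=2  p_k/q_k = 346141/22390
k=9  a_k=1  p_k/q_k = 500258/32359
k=10  a_k=5  p_k/q_k = 2847431/184185
k=11  a_k=2  p_k/q_k = 6195120/400729
fundamental: x₁=6195120, y₁=400729  (since 38379511814400 − 239·160583731441 = 1)

6195120 400729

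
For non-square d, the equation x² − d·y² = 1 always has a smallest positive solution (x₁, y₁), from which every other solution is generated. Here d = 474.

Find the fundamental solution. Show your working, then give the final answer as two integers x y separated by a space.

√474 = [21; 1,3,2,1,1,…,3,1,42, …], period ℓ=14 (even) → k=13
step 0: (21, 1)  from 21·(1,0) + (0,1)
…
step 3: (196, 9)  from 2·(87,4) + (22,1)
…
step 6: (762, 35)  from 1·(479,22) + (283,13)
…
step 12: (149331, 6859)  from 3·(44218,2031) + (16677,766)
step 13: (193549, 8890)  from 1·(149331,6859) + (44218,2031)
→ (193549, 8890).  Check: 193549²=37461215401, 474·8890²=37461215400, difference 1.

193549 8890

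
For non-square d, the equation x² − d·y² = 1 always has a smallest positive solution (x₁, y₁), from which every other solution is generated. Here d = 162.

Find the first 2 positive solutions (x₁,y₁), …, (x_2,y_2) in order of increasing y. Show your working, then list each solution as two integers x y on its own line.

√162 → a₀=12, period (1,2,1,2,12,2,1,2,1,24); ℓ=10 even so k=9
i=0: a=12 ⇒ p=12, q=1
i=1: a=1 ⇒ p=13, q=1
…
i=5: a=12 ⇒ p=1731, q=136
…
i=7: a=1 ⇒ p=5333, q=419
i=8: a=2 ⇒ p=14268, q=1121
i=9: a=1 ⇒ p=19601, q=1540
→ (19601, 1540).  Check: 19601²=384199201, 162·1540²=384199200, difference 1.
n=2: (19601,1540)∘(19601,1540) = (19601·19601+162·1540·1540, 19601·1540+1540·19601) = (768398401,60371080)

19601 1540
768398401 60371080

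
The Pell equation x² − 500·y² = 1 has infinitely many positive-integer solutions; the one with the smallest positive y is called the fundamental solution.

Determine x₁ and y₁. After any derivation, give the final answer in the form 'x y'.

930249 41602

√500 → a₀=22, period (2,1,3,2,1,…,1,2,44); ℓ=14 even so k=13
i=0: a=22 ⇒ p=22, q=1
…
i=5: a=1 ⇒ p=805, q=36
…
i=12: a=1 ⇒ p=335522, q=15005
i=13: a=2 ⇒ p=930249, q=41602
→ (930249, 41602).  Check: 930249²=865363202001, 500·41602²=865363202000, difference 1.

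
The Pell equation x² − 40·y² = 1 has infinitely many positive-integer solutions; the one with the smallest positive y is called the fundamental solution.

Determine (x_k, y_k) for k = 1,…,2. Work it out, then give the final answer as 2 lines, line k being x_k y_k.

19 3
721 114

√40 = [6; 3,12, …], period ℓ=2 (even) → k=1
k=0  a_k=6  p_k/q_k = 6/1
k=1  a_k=3  p_k/q_k = 19/3
→ (19, 3).  Check: 19²=361, 40·3²=360, difference 1.
(19+3√40)^2 = 721 + 114√40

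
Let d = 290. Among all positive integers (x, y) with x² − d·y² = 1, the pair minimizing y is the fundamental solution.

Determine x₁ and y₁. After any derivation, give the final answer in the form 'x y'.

579 34

√290 = [17; 34, …], period ℓ=1 (odd) → k=1
k=0  a_k=17  p_k/q_k = 17/1
k=1  a_k=34  p_k/q_k = 579/34
(x₁, y₁) = (579, 34);  579² − 290·34² = 1 ✓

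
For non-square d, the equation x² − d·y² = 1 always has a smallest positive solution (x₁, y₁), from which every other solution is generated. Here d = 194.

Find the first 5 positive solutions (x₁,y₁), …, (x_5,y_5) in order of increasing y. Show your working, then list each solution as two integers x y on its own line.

√194 → a₀=13, period (1,12,1,26); ℓ=4 even so k=3
k=0  a_k=13  p_k/q_k = 13/1
k=1  a_k=1  p_k/q_k = 14/1
k=2  a_k=12  p_k/q_k = 181/13
k=3  a_k=1  p_k/q_k = 195/14
(x₁, y₁) = (195, 14);  195² − 194·14² = 1 ✓
n=2: (195,14)∘(195,14) = (195·195+194·14·14, 195·14+14·195) = (76049,5460)
n=3: (76049,5460)∘(195,14) = (195·76049+194·14·5460, 195·5460+14·76049) = (29658915,2129386)
n=4: (29658915,2129386)∘(195,14) = (195·29658915+194·14·2129386, 195·2129386+14·29658915) = (11566900801,830455080)
n=5: (11566900801,830455080)∘(195,14) = (195·11566900801+194·14·830455080, 195·830455080+14·11566900801) = (4511061653475,323875351814)

195 14
76049 5460
29658915 2129386
11566900801 830455080
4511061653475 323875351814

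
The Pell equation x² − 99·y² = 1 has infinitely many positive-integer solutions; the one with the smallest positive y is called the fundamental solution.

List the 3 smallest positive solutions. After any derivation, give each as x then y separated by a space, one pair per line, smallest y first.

10 1
199 20
3970 399

√99 → a₀=9, period (1,18); ℓ=2 even so k=1
a_0=9:  p_0=9·1+0=9,  q_0=9·0+1=1
a_1=1:  p_1=1·9+1=10,  q_1=1·1+0=1
(x₁, y₁) = (10, 1);  10² − 99·1² = 1 ✓
k=2:  x_2 = 10·10+99·1·1 = 199,  y_2 = 10·1+1·10 = 20
k=3:  x_3 = 10·199+99·1·20 = 3970,  y_3 = 10·20+1·199 = 399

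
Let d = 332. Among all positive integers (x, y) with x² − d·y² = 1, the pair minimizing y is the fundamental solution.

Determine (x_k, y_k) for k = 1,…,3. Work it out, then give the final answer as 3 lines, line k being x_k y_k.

13447 738
361643617 19847772
9726043422151 533785979430

d=332: √d = [18; 4,1,1,8,1,1,4,36] (ℓ=8, even), read p_7/q_7
i=0: a=18 ⇒ p=18, q=1
…
i=2: a=1 ⇒ p=91, q=5
i=3: a=1 ⇒ p=164, q=9
i=4: a=8 ⇒ p=1403, q=77
i=5: a=1 ⇒ p=1567, q=86
i=6: a=1 ⇒ p=2970, q=163
i=7: a=4 ⇒ p=13447, q=738
fundamental: x₁=13447, y₁=738  (since 180821809 − 332·544644 = 1)
(13447+738√332)^2 = 361643617 + 19847772√332
(13447+738√332)^3 = 9726043422151 + 533785979430√332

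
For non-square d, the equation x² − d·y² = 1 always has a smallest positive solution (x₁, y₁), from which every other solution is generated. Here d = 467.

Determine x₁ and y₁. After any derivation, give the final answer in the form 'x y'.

√467 → a₀=21, period (1,1,1,1,3,…,1,1,42); ℓ=14 even so k=13
k=0  a_k=21  p_k/q_k = 21/1
…
k=2  a_k=1  p_k/q_k = 43/2
…
k=4  a_k=1  p_k/q_k = 108/5
k=5  a_k=3  p_k/q_k = 389/18
…
k=7  a_k=21  p_k/q_k = 27164/1257
k=8  a_k=3  p_k/q_k = 82767/3830
k=9  a_k=3  p_k/q_k = 275465/12747
k=10  a_k=1  p_k/q_k = 358232/16577
…
k=12  a_k=1  p_k/q_k = 991929/45901
k=13  a_k=1  p_k/q_k = 1625626/75225
(x₁, y₁) = (1625626, 75225);  1625626² − 467·75225² = 1 ✓

1625626 75225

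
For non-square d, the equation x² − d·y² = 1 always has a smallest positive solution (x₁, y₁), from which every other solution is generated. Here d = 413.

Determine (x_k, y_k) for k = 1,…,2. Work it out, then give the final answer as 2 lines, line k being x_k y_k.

√413 = [20; 3,9,1,4,1,9,3,40, …], period ℓ=8 (even) → k=7
i=0: a=20 ⇒ p=20, q=1
i=1: a=3 ⇒ p=61, q=3
…
i=3: a=1 ⇒ p=630, q=31
…
i=5: a=1 ⇒ p=3719, q=183
i=6: a=9 ⇒ p=36560, q=1799
i=7: a=3 ⇒ p=113399, q=5580
fundamental: x₁=113399, y₁=5580  (since 12859333201 − 413·31136400 = 1)
(x_2, y_2) = (113399·113399 + 413·5580·5580, 113399·5580 + 5580·113399) = (25718666401, 1265532840)

113399 5580
25718666401 1265532840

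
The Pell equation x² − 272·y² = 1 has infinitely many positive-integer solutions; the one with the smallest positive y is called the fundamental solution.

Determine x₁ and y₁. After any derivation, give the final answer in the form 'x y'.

33 2

[16; 2,32] for √272; ℓ=2 ⇒ convergent index 1
i=0: a=16 ⇒ p=16, q=1
i=1: a=2 ⇒ p=33, q=2
fundamental: x₁=33, y₁=2  (since 1089 − 272·4 = 1)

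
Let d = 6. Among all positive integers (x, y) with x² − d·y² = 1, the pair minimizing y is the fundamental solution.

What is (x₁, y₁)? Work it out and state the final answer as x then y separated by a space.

[2; 2,4] for √6; ℓ=2 ⇒ convergent index 1
step 0: (2, 1)  from 2·(1,0) + (0,1)
step 1: (5, 2)  from 2·(2,1) + (1,0)
fundamental: x₁=5, y₁=2  (since 25 − 6·4 = 1)

5 2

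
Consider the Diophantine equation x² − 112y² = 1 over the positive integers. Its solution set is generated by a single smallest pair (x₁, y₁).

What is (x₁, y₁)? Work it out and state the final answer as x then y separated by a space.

127 12

d=112: √d = [10; 1,1,2,1,1,20] (ℓ=6, even), read p_5/q_5
k=0  a_k=10  p_k/q_k = 10/1
k=1  a_k=1  p_k/q_k = 11/1
…
k=3  a_k=2  p_k/q_k = 53/5
k=4  a_k=1  p_k/q_k = 74/7
k=5  a_k=1  p_k/q_k = 127/12
→ (127, 12).  Check: 127²=16129, 112·12²=16128, difference 1.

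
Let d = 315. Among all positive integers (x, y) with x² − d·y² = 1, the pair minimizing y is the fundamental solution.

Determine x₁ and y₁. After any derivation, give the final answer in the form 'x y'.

[17; 1,2,1,34] for √315; ℓ=4 ⇒ convergent index 3
a_0=17:  p_0=17·1+0=17,  q_0=17·0+1=1
…
a_2=2:  p_2=2·18+17=53,  q_2=2·1+1=3
a_3=1:  p_3=1·53+18=71,  q_3=1·3+1=4
fundamental: x₁=71, y₁=4  (since 5041 − 315·16 = 1)

71 4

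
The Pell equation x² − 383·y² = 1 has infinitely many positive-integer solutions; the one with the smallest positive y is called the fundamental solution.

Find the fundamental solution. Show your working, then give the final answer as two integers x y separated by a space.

d=383: √d = [19; 1,1,3,19,3,1,1,38] (ℓ=8, even), read p_7/q_7
i=0: a=19 ⇒ p=19, q=1
…
i=4: a=19 ⇒ p=2642, q=135
i=5: a=3 ⇒ p=8063, q=412
i=6: a=1 ⇒ p=10705, q=547
i=7: a=1 ⇒ p=18768, q=959
fundamental: x₁=18768, y₁=959  (since 352237824 − 383·919681 = 1)

18768 959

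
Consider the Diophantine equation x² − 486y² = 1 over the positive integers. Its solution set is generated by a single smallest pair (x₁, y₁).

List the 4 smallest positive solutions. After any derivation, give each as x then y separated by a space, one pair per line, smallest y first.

485 22
470449 21340
456335045 20699778
442644523201 20078763320

√486 = [22; 22,44, …], period ℓ=2 (even) → k=1
i=0: a=22 ⇒ p=22, q=1
i=1: a=22 ⇒ p=485, q=22
→ (485, 22).  Check: 485²=235225, 486·22²=235224, difference 1.
(485+22√486)^2 = 470449 + 21340√486
(485+22√486)^3 = 456335045 + 20699778√486
(485+22√486)^4 = 442644523201 + 20078763320√486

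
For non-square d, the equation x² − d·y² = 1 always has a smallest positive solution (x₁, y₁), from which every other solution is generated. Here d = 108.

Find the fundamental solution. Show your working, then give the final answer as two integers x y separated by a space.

1351 130

[10; 2,1,1,4,1,1,2,20] for √108; ℓ=8 ⇒ convergent index 7
a_0=10:  p_0=10·1+0=10,  q_0=10·0+1=1
…
a_2=1:  p_2=1·21+10=31,  q_2=1·2+1=3
…
a_4=4:  p_4=4·52+31=239,  q_4=4·5+3=23
a_5=1:  p_5=1·239+52=291,  q_5=1·23+5=28
a_6=1:  p_6=1·291+239=530,  q_6=1·28+23=51
a_7=2:  p_7=2·530+291=1351,  q_7=2·51+28=130
(x₁, y₁) = (1351, 130);  1351² − 108·130² = 1 ✓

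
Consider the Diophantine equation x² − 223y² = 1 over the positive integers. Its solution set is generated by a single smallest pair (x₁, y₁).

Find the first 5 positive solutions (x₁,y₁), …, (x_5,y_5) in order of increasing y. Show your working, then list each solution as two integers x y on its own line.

d=223: √d = [14; 1,13,1,28] (ℓ=4, even), read p_3/q_3
i=0: a=14 ⇒ p=14, q=1
…
i=2: a=13 ⇒ p=209, q=14
i=3: a=1 ⇒ p=224, q=15
→ (224, 15).  Check: 224²=50176, 223·15²=50175, difference 1.
k=2:  x_2 = 224·224+223·15·15 = 100351,  y_2 = 224·15+15·224 = 6720
k=3:  x_3 = 224·100351+223·15·6720 = 44957024,  y_3 = 224·6720+15·100351 = 3010545
k=4:  x_4 = 224·44957024+223·15·3010545 = 20140646401,  y_4 = 224·3010545+15·44957024 = 1348717440
k=5:  x_5 = 224·20140646401+223·15·1348717440 = 9022964630624,  y_5 = 224·1348717440+15·20140646401 = 604222402575

224 15
100351 6720
44957024 3010545
20140646401 1348717440
9022964630624 604222402575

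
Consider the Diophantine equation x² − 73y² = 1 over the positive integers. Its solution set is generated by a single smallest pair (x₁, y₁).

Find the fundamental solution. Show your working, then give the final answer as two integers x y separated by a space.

2281249 267000

d=73: √d = [8; 1,1,5,5,1,1,16] (ℓ=7, odd), read p_13/q_13
i=0: a=8 ⇒ p=8, q=1
i=1: a=1 ⇒ p=9, q=1
…
i=6: a=1 ⇒ p=1068, q=125
…
i=12: a=1 ⇒ p=1241008, q=145249
i=13: a=1 ⇒ p=2281249, q=267000
fundamental: x₁=2281249, y₁=267000  (since 5204097000001 − 73·71289000000 = 1)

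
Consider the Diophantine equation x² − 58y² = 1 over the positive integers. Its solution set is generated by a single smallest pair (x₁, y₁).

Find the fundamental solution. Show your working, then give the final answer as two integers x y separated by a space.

[7; 1,1,1,1,1,1,14] for √58; ℓ=7 ⇒ convergent index 13
i=0: a=7 ⇒ p=7, q=1
…
i=2: a=1 ⇒ p=15, q=2
…
i=8: a=1 ⇒ p=1546, q=203
…
i=10: a=1 ⇒ p=4539, q=596
…
i=12: a=1 ⇒ p=12071, q=1585
i=13: a=1 ⇒ p=19603, q=2574
(x₁, y₁) = (19603, 2574);  19603² − 58·2574² = 1 ✓

19603 2574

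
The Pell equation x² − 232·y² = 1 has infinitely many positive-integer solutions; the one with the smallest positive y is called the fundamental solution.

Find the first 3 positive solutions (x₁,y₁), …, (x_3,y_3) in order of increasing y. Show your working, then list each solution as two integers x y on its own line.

√232 = [15; 4,3,7,3,4,30, …], period ℓ=6 (even) → k=5
step 0: (15, 1)  from 15·(1,0) + (0,1)
…
step 2: (198, 13)  from 3·(61,4) + (15,1)
step 3: (1447, 95)  from 7·(198,13) + (61,4)
step 4: (4539, 298)  from 3·(1447,95) + (198,13)
step 5: (19603, 1287)  from 4·(4539,298) + (1447,95)
(x₁, y₁) = (19603, 1287);  19603² − 232·1287² = 1 ✓
n=2: (19603,1287)∘(19603,1287) = (19603·19603+232·1287·1287, 19603·1287+1287·19603) = (768555217,50458122)
n=3: (768555217,50458122)∘(19603,1287) = (19603·768555217+232·1287·50458122, 19603·50458122+1287·768555217) = (30131975818099,1978261129845)

19603 1287
768555217 50458122
30131975818099 1978261129845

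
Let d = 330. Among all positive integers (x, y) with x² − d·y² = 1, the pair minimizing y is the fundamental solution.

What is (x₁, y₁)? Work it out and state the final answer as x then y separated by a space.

d=330: √d = [18; 6,36] (ℓ=2, even), read p_1/q_1
a_0=18:  p_0=18·1+0=18,  q_0=18·0+1=1
a_1=6:  p_1=6·18+1=109,  q_1=6·1+0=6
→ (109, 6).  Check: 109²=11881, 330·6²=11880, difference 1.

109 6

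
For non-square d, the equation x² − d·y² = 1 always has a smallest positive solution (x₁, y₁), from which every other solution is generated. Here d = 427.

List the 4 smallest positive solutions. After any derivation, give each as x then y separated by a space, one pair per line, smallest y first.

d=427: √d = [20; 1,1,1,40] (ℓ=4, even), read p_3/q_3
step 0: (20, 1)  from 20·(1,0) + (0,1)
step 1: (21, 1)  from 1·(20,1) + (1,0)
step 2: (41, 2)  from 1·(21,1) + (20,1)
step 3: (62, 3)  from 1·(41,2) + (21,1)
(x₁, y₁) = (62, 3);  62² − 427·3² = 1 ✓
k=2:  x_2 = 62·62+427·3·3 = 7687,  y_2 = 62·3+3·62 = 372
k=3:  x_3 = 62·7687+427·3·372 = 953126,  y_3 = 62·372+3·7687 = 46125
k=4:  x_4 = 62·953126+427·3·46125 = 118179937,  y_4 = 62·46125+3·953126 = 5719128

62 3
7687 372
953126 46125
118179937 5719128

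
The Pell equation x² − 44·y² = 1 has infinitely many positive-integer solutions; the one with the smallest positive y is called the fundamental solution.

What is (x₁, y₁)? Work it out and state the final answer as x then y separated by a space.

d=44: √d = [6; 1,1,1,2,1,1,1,12] (ℓ=8, even), read p_7/q_7
a_0=6:  p_0=6·1+0=6,  q_0=6·0+1=1
…
a_2=1:  p_2=1·7+6=13,  q_2=1·1+1=2
…
a_5=1:  p_5=1·53+20=73,  q_5=1·8+3=11
a_6=1:  p_6=1·73+53=126,  q_6=1·11+8=19
a_7=1:  p_7=1·126+73=199,  q_7=1·19+11=30
fundamental: x₁=199, y₁=30  (since 39601 − 44·900 = 1)

199 30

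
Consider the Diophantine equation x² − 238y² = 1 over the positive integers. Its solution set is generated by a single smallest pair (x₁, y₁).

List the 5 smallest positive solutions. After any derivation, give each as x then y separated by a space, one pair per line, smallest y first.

11663 756
272051137 17634456
6345864809999 411341319900
148023642285985537 9594947610352944
3452799473617033826063 223811747547751451844

[15; 2,2,1,14,1,2,2,30] for √238; ℓ=8 ⇒ convergent index 7
a_0=15:  p_0=15·1+0=15,  q_0=15·0+1=1
a_1=2:  p_1=2·15+1=31,  q_1=2·1+0=2
a_2=2:  p_2=2·31+15=77,  q_2=2·2+1=5
a_3=1:  p_3=1·77+31=108,  q_3=1·5+2=7
a_4=14:  p_4=14·108+77=1589,  q_4=14·7+5=103
a_5=1:  p_5=1·1589+108=1697,  q_5=1·103+7=110
a_6=2:  p_6=2·1697+1589=4983,  q_6=2·110+103=323
a_7=2:  p_7=2·4983+1697=11663,  q_7=2·323+110=756
(x₁, y₁) = (11663, 756);  11663² − 238·756² = 1 ✓
(11663+756√238)^2 = 272051137 + 17634456√238
(11663+756√238)^3 = 6345864809999 + 411341319900√238
(11663+756√238)^4 = 148023642285985537 + 9594947610352944√238
(11663+756√238)^5 = 3452799473617033826063 + 223811747547751451844√238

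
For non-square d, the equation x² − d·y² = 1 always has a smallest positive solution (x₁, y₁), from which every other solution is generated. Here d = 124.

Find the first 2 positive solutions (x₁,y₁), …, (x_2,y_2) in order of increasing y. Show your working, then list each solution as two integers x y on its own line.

4620799 414960
42703566796801 3834893506080

√124 = [11; 7,2,1,1,1,…,2,7,22, …], period ℓ=16 (even) → k=15
k=0  a_k=11  p_k/q_k = 11/1
…
k=6  a_k=3  p_k/q_k = 2383/214
…
k=9  a_k=1  p_k/q_k = 17583/1579
k=10  a_k=3  p_k/q_k = 67292/6043
…
k=12  a_k=1  p_k/q_k = 152167/13665
k=13  a_k=1  p_k/q_k = 237042/21287
k=14  a_k=2  p_k/q_k = 626251/56239
k=15  a_k=7  p_k/q_k = 4620799/414960
fundamental: x₁=4620799, y₁=414960  (since 21351783398401 − 124·172191801600 = 1)
(4620799+414960√124)^2 = 42703566796801 + 3834893506080√124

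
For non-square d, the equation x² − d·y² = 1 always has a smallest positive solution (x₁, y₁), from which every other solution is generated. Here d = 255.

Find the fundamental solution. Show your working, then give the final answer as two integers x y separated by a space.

16 1

√255 → a₀=15, period (1,30); ℓ=2 even so k=1
step 0: (15, 1)  from 15·(1,0) + (0,1)
step 1: (16, 1)  from 1·(15,1) + (1,0)
fundamental: x₁=16, y₁=1  (since 256 − 255·1 = 1)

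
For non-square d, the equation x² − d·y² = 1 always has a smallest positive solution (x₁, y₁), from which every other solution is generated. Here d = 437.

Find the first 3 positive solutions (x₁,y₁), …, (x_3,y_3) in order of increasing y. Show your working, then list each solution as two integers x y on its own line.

4599 220
42301601 2023560
389090121399 18612704660

[20; 1,9,2,9,1,40] for √437; ℓ=6 ⇒ convergent index 5
step 0: (20, 1)  from 20·(1,0) + (0,1)
step 1: (21, 1)  from 1·(20,1) + (1,0)
…
step 4: (4160, 199)  from 9·(439,21) + (209,10)
step 5: (4599, 220)  from 1·(4160,199) + (439,21)
→ (4599, 220).  Check: 4599²=21150801, 437·220²=21150800, difference 1.
(4599+220√437)^2 = 42301601 + 2023560√437
(4599+220√437)^3 = 389090121399 + 18612704660√437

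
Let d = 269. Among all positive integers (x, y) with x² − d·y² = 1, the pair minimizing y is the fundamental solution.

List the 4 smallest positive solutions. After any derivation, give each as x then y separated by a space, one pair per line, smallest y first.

13449 820
361751201 22056360
9730383791049 593271970460
261727862849884801 15957829439376720

[16; 2,2,32] for √269; ℓ=3 ⇒ convergent index 5
i=0: a=16 ⇒ p=16, q=1
i=1: a=2 ⇒ p=33, q=2
i=2: a=2 ⇒ p=82, q=5
i=3: a=32 ⇒ p=2657, q=162
i=4: a=2 ⇒ p=5396, q=329
i=5: a=2 ⇒ p=13449, q=820
→ (13449, 820).  Check: 13449²=180875601, 269·820²=180875600, difference 1.
(13449+820√269)^2 = 361751201 + 22056360√269
(13449+820√269)^3 = 9730383791049 + 593271970460√269
(13449+820√269)^4 = 261727862849884801 + 15957829439376720√269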